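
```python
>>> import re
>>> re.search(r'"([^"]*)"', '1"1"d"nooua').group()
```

'"1"'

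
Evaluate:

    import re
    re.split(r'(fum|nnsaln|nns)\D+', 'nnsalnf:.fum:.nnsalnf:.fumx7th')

The regex engine tests alternatives in the order written; an earlier branch that matches wins even if a later one would match more.
With a capturing group present, the delimiter's captured portion is kept in the result list.

['', 'nnsaln', '7th']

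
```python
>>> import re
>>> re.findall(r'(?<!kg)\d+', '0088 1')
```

`(?!…)`/`(?<!…)` only lets a position through if the neighbouring text does NOT match; no characters are consumed.
Walking the string: at [0:4] → '0088'; at [5:6] → '1'.
Since nothing is captured, `findall` lists the 2 matched substrings directly.

['0088', '1']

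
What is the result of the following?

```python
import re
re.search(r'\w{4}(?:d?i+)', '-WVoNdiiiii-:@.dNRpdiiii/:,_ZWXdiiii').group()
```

'WVoNdiiiii'

The match spans [1:11] → 'WVoNdiiiii'.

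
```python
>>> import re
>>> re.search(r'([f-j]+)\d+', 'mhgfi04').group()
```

Pattern: one or more of a character in [f-j] (captured); then one or more of a digit.
The match spans [1:7] → 'hgfi04'.

'hgfi04'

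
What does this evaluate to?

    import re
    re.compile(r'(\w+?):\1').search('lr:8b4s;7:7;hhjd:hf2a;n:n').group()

`\1` has to match the exact text group 1 already captured.
Unlike `match`, `search` isn't anchored — it looks for the pattern anywhere in the string.
The match spans [8:11] → '7:7'.
Captured: group 1 = '7'.

'7:7'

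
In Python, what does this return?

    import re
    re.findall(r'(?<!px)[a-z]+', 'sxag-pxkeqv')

`(?!…)`/`(?<!…)` only lets a position through if the neighbouring text does NOT match; no characters are consumed.
Matches: at [0:4] → 'sxag'; at [5:11] → 'pxkeqv'.
`findall` yields the raw match text (2 of them) because the pattern has no groups.

['sxag', 'pxkeqv']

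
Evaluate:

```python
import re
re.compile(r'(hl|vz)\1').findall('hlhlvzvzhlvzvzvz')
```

After group 1 captures some text, `\1` only succeeds where that same text appears again.
Walking the string: at [0:4] match 'hlhl', group 1 = 'hl'; at [4:8] match 'vzvz', group 1 = 'vz'; at [10:14] match 'vzvz', group 1 = 'vz'.
One capturing group, so `findall` returns just the captured substring from each match — 3 in all.

['hl', 'vz', 'vz']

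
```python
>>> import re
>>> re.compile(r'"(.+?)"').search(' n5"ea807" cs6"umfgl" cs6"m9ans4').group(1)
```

'ea807'

A non-greedy quantifier consumes as few characters as it can — just enough that the remainder of the pattern still matches from where it stops; whatever follows it matches normally.
`re.search` scans for the first position where the pattern succeeds.
The match spans [3:10] → '"ea807"'.
Captured: group 1 = 'ea807'.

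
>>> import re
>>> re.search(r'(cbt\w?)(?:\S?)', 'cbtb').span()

(0, 4)

The pattern matches the literal 'cbt', then optionally a word character (captured); then optionally a non-whitespace character (non-capturing group).
`search` walks the string left to right and returns the first match it finds.
The match spans [0:4] → 'cbtb'.
Captured: group 1 = 'cbtb'.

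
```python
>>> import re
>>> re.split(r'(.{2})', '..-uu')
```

['', '..', '', '-u', 'u']

This matches exactly 2 of any character (captured).
Matches to split on: at [0:2] → '..'; at [2:4] → '-u'.
The group in the pattern means `split` returns the separators' captures alongside the pieces.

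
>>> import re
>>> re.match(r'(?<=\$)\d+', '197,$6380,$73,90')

Because the assertion is zero-width, the text it checks is not consumed and won't appear in the result.
`re.match` won't scan ahead — the pattern has to work from the very first character.
Here the string doesn't start with a match, so the call returns None.

None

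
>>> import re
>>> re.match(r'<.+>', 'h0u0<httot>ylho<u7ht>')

None

With `match`, the pattern is implicitly anchored at the beginning.
Here the pattern fails at index 0, so the call returns None.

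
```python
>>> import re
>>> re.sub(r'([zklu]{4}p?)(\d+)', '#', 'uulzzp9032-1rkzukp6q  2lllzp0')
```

'u#-1r#q  2#'

This matches exactly 4 of one of [zklu], then optionally the literal 'p' (captured); then one or more of a digit (captured).
`sub` substitutes '#' at each match site.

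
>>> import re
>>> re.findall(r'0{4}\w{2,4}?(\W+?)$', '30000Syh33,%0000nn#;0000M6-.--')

['-.--']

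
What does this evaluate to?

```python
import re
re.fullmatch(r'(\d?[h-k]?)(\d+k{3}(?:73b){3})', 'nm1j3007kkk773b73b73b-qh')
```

None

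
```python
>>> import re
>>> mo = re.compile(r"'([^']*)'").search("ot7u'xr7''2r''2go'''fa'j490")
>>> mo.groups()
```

('xr7',)

The match spans [4:9] → "'xr7'".
Captured: group 1 = 'xr7'.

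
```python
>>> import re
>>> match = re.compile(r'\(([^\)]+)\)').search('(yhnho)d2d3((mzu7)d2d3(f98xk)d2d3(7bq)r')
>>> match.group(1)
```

`search` walks the string left to right and returns the first match it finds.
The match spans [0:7] → '(yhnho)'.
Captured: group 1 = 'yhnho'.

'yhnho'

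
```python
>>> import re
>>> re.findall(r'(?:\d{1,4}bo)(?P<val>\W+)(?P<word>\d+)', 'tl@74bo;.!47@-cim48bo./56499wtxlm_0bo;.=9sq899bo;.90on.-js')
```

[(';.!', '47'), ('./', '56499'), (';.=', '9'), (';.', '90')]

Pattern: 1 to 4 of a digit, then the literal 'bo' (non-capturing group); then one or more of a non-word character (captured as 'val'); then one or more of a digit (captured as 'word').
Matches: at [3:12] match '74bo;.!47', groups = (';.!', '47'); at [17:28] match '48bo./56499', groups = ('./', '56499'); at [34:41] match '0bo;.=9', groups = (';.=', '9'); at [43:52] match '899bo;.90', groups = (';.', '90').
With 2 capturing groups, `findall` returns a 2-tuple per match.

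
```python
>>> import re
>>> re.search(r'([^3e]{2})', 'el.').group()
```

'l.'

The match spans [1:3] → 'l.'.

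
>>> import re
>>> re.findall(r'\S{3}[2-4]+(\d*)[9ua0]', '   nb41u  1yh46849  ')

['684']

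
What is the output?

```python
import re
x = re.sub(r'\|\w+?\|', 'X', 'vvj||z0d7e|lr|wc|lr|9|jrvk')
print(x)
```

vvj|XlrXlrXjrvk

Matches: at [4:11] → '|z0d7e|'; at [13:17] → '|wc|'; at [19:22] → '|9|'.
Each match is replaced by 'X'.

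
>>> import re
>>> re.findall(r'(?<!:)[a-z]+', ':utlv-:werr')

Because the assertion is negative and zero-width, positions next to the forbidden text are skipped.
Matches: at [2:5] → 'tlv'; at [8:11] → 'err'.
No capturing groups, so `findall` returns the 2 full match strings.

['tlv', 'err']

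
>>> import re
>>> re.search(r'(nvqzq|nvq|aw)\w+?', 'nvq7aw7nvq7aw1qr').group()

`re.search` tries every starting position until one works.
The match spans [0:4] → 'nvq7'.
Captured: group 1 = 'nvq'.

'nvq7'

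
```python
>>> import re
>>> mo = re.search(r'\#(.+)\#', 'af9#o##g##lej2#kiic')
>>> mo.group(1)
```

'o##g##lej2'

`search` walks the string left to right and returns the first match it finds.
The match spans [3:15] → '#o##g##lej2#'.
Captured: group 1 = 'o##g##lej2'.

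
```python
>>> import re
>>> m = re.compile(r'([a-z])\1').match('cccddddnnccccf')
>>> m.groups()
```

('c',)

The match spans [0:2] → 'cc'.
Captured: group 1 = 'c'.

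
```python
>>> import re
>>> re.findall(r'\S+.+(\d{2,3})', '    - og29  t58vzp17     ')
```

['17']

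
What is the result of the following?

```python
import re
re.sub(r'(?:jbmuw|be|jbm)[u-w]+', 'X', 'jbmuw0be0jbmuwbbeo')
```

'X0be0Xbbeo'

Each match is replaced by 'X'.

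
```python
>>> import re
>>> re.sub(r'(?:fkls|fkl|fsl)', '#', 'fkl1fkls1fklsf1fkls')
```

Alternation isn't longest-match — the leftmost alternative that fits at this position is chosen.
Matches: at [0:3] → 'fkl'; at [4:8] → 'fkls'; at [9:13] → 'fkls'; at [15:19] → 'fkls'.
`sub` substitutes '#' at each match site.

'#1#1#f1#'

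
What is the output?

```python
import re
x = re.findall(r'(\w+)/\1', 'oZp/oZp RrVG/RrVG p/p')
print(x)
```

`\1` is not a pattern — it's the concrete string captured by group 1, re-applied verbatim.
Matches: at [0:7] match 'oZp/oZp', group 1 = 'oZp'; at [8:17] match 'RrVG/RrVG', group 1 = 'RrVG'; at [18:21] match 'p/p', group 1 = 'p'.
With a single group, `findall` returns only what that group captured — 3 items.

['oZp', 'RrVG', 'p']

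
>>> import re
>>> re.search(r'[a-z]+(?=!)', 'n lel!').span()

(2, 5)

The positive lookaround only admits positions where the adjacent text matches; those characters stay outside the span.
The match spans [2:5] → 'lel'.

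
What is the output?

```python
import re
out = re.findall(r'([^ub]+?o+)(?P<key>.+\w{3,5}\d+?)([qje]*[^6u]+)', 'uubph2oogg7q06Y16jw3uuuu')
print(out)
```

Multiple groups make `findall` return tuples — one 3-tuple for the one match.

[('ph2oo', 'gg7q06Y16', 'jw3')]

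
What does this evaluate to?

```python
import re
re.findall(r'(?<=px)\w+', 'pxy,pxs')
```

The lookaround is zero-width — it requires the adjacent text to match without consuming it, so the asserted text isn't part of the match.
Since nothing is captured, `findall` lists the 2 matched substrings directly.

['y', 's']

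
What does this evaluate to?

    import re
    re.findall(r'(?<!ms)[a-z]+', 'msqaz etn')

['msqaz', 'etn']

The negative lookahead/lookbehind blocks any match where the forbidden context is present.
No capturing groups, so `findall` returns the 2 full match strings.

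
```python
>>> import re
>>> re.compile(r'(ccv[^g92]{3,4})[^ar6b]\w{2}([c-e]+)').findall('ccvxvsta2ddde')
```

This matches the literal 'ccv', then 3 to 4 of any character except [g92] (captured); then any character except [ar6b], then exactly 2 of a word character; then one or more of a character in [c-e] (captured).
Matches: at [0:13] match 'ccvxvsta2ddde', groups = ('ccvxvs', 'ddde').
Multiple groups make `findall` return tuples — one 2-tuple for the one match.

[('ccvxvs', 'ddde')]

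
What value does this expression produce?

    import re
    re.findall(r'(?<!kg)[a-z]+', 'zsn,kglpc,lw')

['zsn', 'kglpc', 'lw']

A negative assertion filters positions out without eating any characters.
With no groups in the pattern, `findall` gives back each whole match — 3 here.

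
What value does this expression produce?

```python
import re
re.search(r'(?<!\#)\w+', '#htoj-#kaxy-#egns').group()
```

'toj'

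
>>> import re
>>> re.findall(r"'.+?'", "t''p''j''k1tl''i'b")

["''p'", "'j'", "'k1tl'", "'i'"]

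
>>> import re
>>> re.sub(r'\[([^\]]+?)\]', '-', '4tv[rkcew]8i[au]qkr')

Matches: at [3:10] → '[rkcew]'; at [12:16] → '[au]'.
`sub` substitutes '-' at each match site.

'4tv-8i-qkr'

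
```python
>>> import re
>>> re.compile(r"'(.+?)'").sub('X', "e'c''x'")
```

A `+?`/`*?`/`{m,n}?` starts at its minimum and grows only as far as needed for what follows to match.
Every occurrence is swapped for 'X'.

'eXX'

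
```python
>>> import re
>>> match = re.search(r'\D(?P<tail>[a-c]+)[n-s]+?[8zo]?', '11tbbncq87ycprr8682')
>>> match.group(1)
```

The pattern matches a non-digit; then one or more of a character in [a-c] (captured as 'tail'); then one or more of a character in [n-s] (lazy), then optionally one of [8zo].
Unlike `match`, `search` isn't anchored — it looks for the pattern anywhere in the string.
The match spans [2:6] → 'tbbn'.
Captured: group 1 = 'bb'.

'bb'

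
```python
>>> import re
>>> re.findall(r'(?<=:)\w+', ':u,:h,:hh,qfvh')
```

Because the assertion is zero-width, the text it checks is not consumed and won't appear in the result.
Walking the string: at [1:2] → 'u'; at [4:5] → 'h'; at [7:9] → 'hh'.
No capturing groups, so `findall` returns the 3 full match strings.

['u', 'h', 'hh']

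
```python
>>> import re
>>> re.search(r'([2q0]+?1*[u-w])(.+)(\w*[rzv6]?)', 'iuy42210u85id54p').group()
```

'0u85id54p'

This matches one or more of one of [2q0] (lazy), then zero or more of the literal '1', then a character in [u-w] (captured); then one or more of any character (captured); then zero or more of a word character, then optionally one of [rzv6] (captured).
`re.search` tries every starting position until one works.
The match spans [7:16] → '0u85id54p'.
Captured: group 1 = '0u', group 2 = '85id54p', group 3 = ''.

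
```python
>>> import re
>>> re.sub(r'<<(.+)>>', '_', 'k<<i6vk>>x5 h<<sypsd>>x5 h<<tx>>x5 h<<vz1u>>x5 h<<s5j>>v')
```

Every occurrence is swapped for '_'.

'k_v'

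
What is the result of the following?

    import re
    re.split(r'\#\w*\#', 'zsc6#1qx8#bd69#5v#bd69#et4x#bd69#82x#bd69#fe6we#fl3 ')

['zsc6', 'bd69', 'bd69', 'bd69', 'bd69', 'fl3 ']

Matches to split on: at [4:10] → '#1qx8#'; at [14:18] → '#5v#'; at [22:28] → '#et4x#'; at [32:37] → '#82x#'; at [41:48] → '#fe6we#'.
Splitting on the pattern gives 6 pieces.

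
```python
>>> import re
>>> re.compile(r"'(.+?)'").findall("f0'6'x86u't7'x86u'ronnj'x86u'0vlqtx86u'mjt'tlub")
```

Walking the string: at [2:5] match "'6'", group 1 = '6'; at [9:13] match "'t7'", group 1 = 't7'; at [17:24] match "'ronnj'", group 1 = 'ronnj'; at [28:39] match "'0vlqtx86u'", group 1 = '0vlqtx86u'.
With a single group, `findall` returns only what that group captured — 4 items.

['6', 't7', 'ronnj', '0vlqtx86u']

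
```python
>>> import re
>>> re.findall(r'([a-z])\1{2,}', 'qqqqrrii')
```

['q']

After group 1 captures some text, `\1` only succeeds where that same text appears again.
Matches: at [0:4] match 'qqqq', group 1 = 'q'.
`findall` collects group 1 from the one match (1 total).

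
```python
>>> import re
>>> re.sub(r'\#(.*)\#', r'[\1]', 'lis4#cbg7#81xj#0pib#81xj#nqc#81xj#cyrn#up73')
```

'lis4[cbg7#81xj#0pib#81xj#nqc#81xj#cyrn]up73'

Matches: at [4:39] → '#cbg7#81xj#0pib#81xj#nqc#81xj#cyrn#'.
Each match is replaced using the text its own group 1 captured.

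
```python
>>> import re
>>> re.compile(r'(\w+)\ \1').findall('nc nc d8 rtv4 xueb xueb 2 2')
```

The backreference `\1` re-matches whatever the first group consumed, character for character.
Matches: at [0:5] match 'nc nc', group 1 = 'nc'; at [14:23] match 'xueb xueb', group 1 = 'xueb'; at [24:27] match '2 2', group 1 = '2'.
`findall` collects group 1 from each match (3 total).

['nc', 'xueb', '2']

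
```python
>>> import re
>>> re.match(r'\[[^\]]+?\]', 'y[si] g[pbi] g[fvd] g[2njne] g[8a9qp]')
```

None

`match` is anchored at position 0; if the pattern doesn't fit there, it returns None.
Here position 0 doesn't satisfy it, so the call returns None.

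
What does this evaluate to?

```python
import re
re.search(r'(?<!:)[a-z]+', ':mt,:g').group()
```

A negative assertion filters positions out without eating any characters.
The match spans [2:3] → 't'.

't'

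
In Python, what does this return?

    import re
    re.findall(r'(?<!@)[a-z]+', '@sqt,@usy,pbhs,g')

`(?!…)`/`(?<!…)` only lets a position through if the neighbouring text does NOT match; no characters are consumed.
With no groups in the pattern, `findall` gives back each whole match — 4 here.

['qt', 'sy', 'pbhs', 'g']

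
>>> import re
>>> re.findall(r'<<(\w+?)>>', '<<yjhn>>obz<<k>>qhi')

['yjhn', 'k']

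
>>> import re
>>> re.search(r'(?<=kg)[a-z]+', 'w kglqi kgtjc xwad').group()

Because the assertion is zero-width, the text it checks is not consumed and won't appear in the result.
The match spans [4:7] → 'lqi'.

'lqi'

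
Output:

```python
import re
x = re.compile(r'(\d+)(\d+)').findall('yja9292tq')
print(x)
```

This matches one or more of a digit (captured); then one or more of a digit (captured).
Walking the string: at [3:7] match '9292', groups = ('929', '2').
With 2 capturing groups, `findall` returns a 2-tuple per match.

[('929', '2')]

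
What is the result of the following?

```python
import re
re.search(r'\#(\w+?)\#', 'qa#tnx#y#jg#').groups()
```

Unlike `match`, `search` isn't anchored — it looks for the pattern anywhere in the string.
The match spans [2:7] → '#tnx#'.
Captured: group 1 = 'tnx'.

('tnx',)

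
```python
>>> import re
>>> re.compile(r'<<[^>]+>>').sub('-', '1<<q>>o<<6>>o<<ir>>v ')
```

Matches: at [1:6] → '<<q>>'; at [7:12] → '<<6>>'; at [13:19] → '<<ir>>'.
Every occurrence is swapped for '-'.

'1-o-o-v '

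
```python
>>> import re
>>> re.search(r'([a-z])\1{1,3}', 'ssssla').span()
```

After group 1 captures some text, `\1` only succeeds where that same text appears again.
The match spans [0:4] → 'ssss'.

(0, 4)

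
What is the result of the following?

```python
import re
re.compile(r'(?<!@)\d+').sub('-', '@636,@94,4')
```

'@6-,@9-,-'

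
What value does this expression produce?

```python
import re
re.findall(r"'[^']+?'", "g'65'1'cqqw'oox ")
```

["'65'", "'cqqw'"]

No capturing groups, so `findall` returns the 2 full match strings.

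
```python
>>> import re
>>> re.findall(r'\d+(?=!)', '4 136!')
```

['136']

The `(?=…)`/`(?<=…)` assertion just peeks at neighbouring text; it doesn't advance the match position.
Matches: at [2:5] → '136'.
Since nothing is captured, `findall` lists the 1 matched substring directly.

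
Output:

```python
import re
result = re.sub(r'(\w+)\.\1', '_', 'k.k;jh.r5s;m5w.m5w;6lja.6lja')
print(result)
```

_;jh.r5s;_;_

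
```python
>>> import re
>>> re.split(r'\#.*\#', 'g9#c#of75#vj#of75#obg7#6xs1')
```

['g9', '6xs1']

Matches to split on: at [2:23] → '#c#of75#vj#of75#obg7#'.
Splitting on the pattern gives 2 pieces.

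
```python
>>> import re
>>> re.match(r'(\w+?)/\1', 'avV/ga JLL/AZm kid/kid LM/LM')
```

None

`re.match` only tries the pattern at the start of the string.
Here position 0 doesn't satisfy it, so the call returns None.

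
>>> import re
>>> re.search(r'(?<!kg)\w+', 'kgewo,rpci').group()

Because the assertion is negative and zero-width, positions next to the forbidden text are skipped.
`re.search` scans for the first position where the pattern succeeds.
The match spans [0:5] → 'kgewo'.

'kgewo'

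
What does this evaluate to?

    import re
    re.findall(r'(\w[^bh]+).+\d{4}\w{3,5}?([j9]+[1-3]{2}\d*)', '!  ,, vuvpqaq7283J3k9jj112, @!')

This matches a word character, then one or more of any character except [bh] (captured); then one or more of any character, then exactly 4 of a digit, then 3 to 5 of a word character (lazy); then one or more of one of [j9], then exactly 2 of a character in [1-3], then zero or more of a digit (captured).
Scanning left to right: at [6:26] match 'vuvpqaq7283J3k9jj112', groups = ('vuvpqa', '9jj112').
2 groups means the one result is a tuple of 2 captured strings — 1 here.

[('vuvpqa', '9jj112')]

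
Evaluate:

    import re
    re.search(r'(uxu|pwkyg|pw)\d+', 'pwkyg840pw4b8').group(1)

`re.search` tries every starting position until one works.
The match spans [0:8] → 'pwkyg840'.
Captured: group 1 = 'pwkyg'.

'pwkyg'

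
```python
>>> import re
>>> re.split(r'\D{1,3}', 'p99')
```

['', '99']

The pattern matches 1 to 3 of a non-digit.
Matches to split on: at [0:1] → 'p'.
The string is cut at each match, leaving 2 pieces.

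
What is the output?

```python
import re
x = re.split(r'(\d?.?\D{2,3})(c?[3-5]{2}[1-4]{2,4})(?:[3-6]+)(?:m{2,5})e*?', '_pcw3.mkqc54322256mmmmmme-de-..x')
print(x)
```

['_pcw', '3.mkq', 'c543222', 'me-de-..x']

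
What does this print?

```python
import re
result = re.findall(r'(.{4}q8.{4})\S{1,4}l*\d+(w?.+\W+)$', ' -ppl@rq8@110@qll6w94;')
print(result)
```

[('pl@rq8@110', 'w94;')]

This matches exactly 4 of any character, then the literal 'q8', then exactly 4 of any character (captured); then 1 to 4 of a non-whitespace character, then zero or more of a literal 'l', then one or more of a digit; then optionally a literal 'w', then one or more of any character, then one or more of a non-word character (captured); then anchored at the end.
Walking the string: at [3:22] match 'pl@rq8@110@qll6w94;', groups = ('pl@rq8@110', 'w94;').
2 groups means the one result is a tuple of 2 captured strings — 1 here.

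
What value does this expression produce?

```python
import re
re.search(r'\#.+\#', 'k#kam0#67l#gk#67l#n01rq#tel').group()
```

'#kam0#67l#gk#67l#n01rq#'

The match spans [1:24] → '#kam0#67l#gk#67l#n01rq#'.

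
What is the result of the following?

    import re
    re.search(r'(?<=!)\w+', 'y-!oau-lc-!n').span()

(3, 6)

Because the assertion is zero-width, the text it checks is not consumed and won't appear in the result.
`re.search` tries every starting position until one works.
The match spans [3:6] → 'oau'.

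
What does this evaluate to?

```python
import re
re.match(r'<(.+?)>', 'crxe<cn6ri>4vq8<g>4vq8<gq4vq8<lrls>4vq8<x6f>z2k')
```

With `match`, the pattern is implicitly anchored at the beginning.
Here position 0 doesn't satisfy it, so the call returns None.

None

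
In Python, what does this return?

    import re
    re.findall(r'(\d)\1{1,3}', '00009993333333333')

['0', '9', '3', '3', '3']

The backreference `\1` re-matches whatever the first group consumed, character for character.
Matches: at [0:4] match '0000', group 1 = '0'; at [4:7] match '999', group 1 = '9'; at [7:11] match '3333', group 1 = '3'; at [11:15] match '3333', group 1 = '3'; at [15:17] match '33', group 1 = '3'.
`findall` collects group 1 from each match (5 total).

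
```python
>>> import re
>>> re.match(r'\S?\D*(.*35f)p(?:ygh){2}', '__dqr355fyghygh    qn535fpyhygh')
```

This matches optionally a non-whitespace character, then zero or more of a non-digit; then zero or more of any character, then the literal '35f' (captured); then the literal 'p', then the literal 'ygh' repeated 2 times.
`re.match` only tries the pattern at the start of the string.
Here the pattern fails at index 0, so the call returns None.

None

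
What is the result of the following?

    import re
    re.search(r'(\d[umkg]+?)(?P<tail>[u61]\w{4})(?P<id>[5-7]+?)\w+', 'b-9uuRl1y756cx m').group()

'9uuRl1y756cx'

The pattern matches a digit, then one or more of one of [umkg] (lazy) (captured); then one of [u61], then exactly 4 of a word character (captured as 'tail'); then one or more of a character in [5-7] (lazy) (captured as 'id'); then one or more of a word character.
`re.search` scans for the first position where the pattern succeeds.
The match spans [2:14] → '9uuRl1y756cx'.
Captured: group 1 = '9u', group 2 = 'uRl1y', group 3 = '7'.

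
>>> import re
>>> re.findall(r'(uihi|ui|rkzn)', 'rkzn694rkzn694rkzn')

['rkzn', 'rkzn', 'rkzn']

Matches: at [0:4] match 'rkzn', group 1 = 'rkzn'; at [7:11] match 'rkzn', group 1 = 'rkzn'; at [14:18] match 'rkzn', group 1 = 'rkzn'.
Because there's exactly one group, `findall` drops the full match and keeps group 1 from each hit.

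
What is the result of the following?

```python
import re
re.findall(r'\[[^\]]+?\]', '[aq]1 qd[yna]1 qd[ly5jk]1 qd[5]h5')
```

Matches: at [0:4] → '[aq]'; at [8:13] → '[yna]'; at [17:24] → '[ly5jk]'; at [28:31] → '[5]'.
Since nothing is captured, `findall` lists the 4 matched substrings directly.

['[aq]', '[yna]', '[ly5jk]', '[5]']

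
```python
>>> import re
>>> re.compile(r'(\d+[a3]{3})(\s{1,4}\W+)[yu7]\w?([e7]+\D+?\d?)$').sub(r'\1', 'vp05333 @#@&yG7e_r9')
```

Pattern: one or more of a digit, then exactly 3 of one of [a3] (captured); then 1 to 4 of whitespace, then one or more of a non-word character (captured); then one of [yu7], then optionally a word character; then one or more of one of [e7], then one or more of a non-digit (lazy), then optionally a digit (captured); then anchored at the end.
Matches: at [2:19] → '05333 @#@&yG7e_r9'.
The replacement refers to a captured group, so each match is rewritten using its own captured text.

'vp05333'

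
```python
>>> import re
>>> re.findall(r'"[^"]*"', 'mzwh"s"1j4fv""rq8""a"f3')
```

['"s"', '""', '""']

With no groups in the pattern, `findall` gives back each whole match — 3 here.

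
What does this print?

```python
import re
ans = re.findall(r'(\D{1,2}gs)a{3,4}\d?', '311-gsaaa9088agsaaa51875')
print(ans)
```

['-gs', 'ags']

This matches 1 to 2 of a non-digit, then the literal 'gs' (captured); then 3 to 4 of the literal 'a', then optionally a digit.
One capturing group, so `findall` returns just the captured substring from each match — 2 in all.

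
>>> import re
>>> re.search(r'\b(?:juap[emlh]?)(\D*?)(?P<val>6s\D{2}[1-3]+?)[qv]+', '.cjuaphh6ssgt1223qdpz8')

The pattern matches a word boundary (`\b`, zero-width); then the literal 'ju', then the literal 'ap', then optionally one of [emlh] (non-capturing group); then zero or more of a non-digit (lazy) (captured); then the literal '6s', then exactly 2 of a non-digit, then one or more of a character in [1-3] (lazy) (captured as 'val'); then one or more of one of [qv].
`search` walks the string left to right and returns the first match it finds.
Here no position works, so the call returns None.

None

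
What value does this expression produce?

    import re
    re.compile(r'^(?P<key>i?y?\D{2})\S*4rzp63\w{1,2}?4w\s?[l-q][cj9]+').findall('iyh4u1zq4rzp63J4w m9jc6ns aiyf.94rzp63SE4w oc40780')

Pattern: anchored at the start of the string; then optionally a literal 'i', then optionally the literal 'y', then exactly 2 of a non-digit (captured as 'key'); then zero or more of a non-whitespace character, then the literal '4rz', then the literal 'p63'; then 1 to 2 of a word character (lazy), then the literal '4w'; then optionally whitespace, then a character in [l-q], then one or more of one of [cj9].
Walking the string: at [0:22] match 'iyh4u1zq4rzp63J4w m9jc', group 1 = 'iyh'.
With a single group, `findall` returns only what that group captured — 1 item.

['iyh']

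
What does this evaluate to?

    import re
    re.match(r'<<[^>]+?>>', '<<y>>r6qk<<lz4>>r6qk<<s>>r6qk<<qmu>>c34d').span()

`match` is anchored at position 0; if the pattern doesn't fit there, it returns None.
The match spans [0:5] → '<<y>>'.

(0, 5)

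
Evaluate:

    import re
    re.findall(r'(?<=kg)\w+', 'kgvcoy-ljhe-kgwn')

['vcoy', 'wn']

Because the assertion is zero-width, the text it checks is not consumed and won't appear in the result.
No capturing groups, so `findall` returns the 2 full match strings.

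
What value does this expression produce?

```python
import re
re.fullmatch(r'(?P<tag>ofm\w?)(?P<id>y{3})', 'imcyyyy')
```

None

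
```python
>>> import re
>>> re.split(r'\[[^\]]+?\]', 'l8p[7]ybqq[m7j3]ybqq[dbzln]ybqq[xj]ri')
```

Matches to split on: at [3:6] → '[7]'; at [10:16] → '[m7j3]'; at [20:27] → '[dbzln]'; at [31:35] → '[xj]'.
The string is cut at each match, leaving 5 pieces.

['l8p', 'ybqq', 'ybqq', 'ybqq', 'ri']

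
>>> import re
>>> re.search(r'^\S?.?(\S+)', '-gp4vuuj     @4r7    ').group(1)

'p4vuuj'

The match spans [0:8] → '-gp4vuuj'.
Captured: group 1 = 'p4vuuj'.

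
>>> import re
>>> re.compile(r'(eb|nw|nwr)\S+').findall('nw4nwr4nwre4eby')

['nw']

Scanning left to right: at [0:15] match 'nw4nwr4nwre4eby', group 1 = 'nw'.
`findall` collects group 1 from the one match (1 total).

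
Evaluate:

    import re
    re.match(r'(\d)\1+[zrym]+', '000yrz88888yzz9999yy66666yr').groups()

('0',)

`\1` is not a pattern — it's the concrete string captured by group 1, re-applied verbatim.
`match` is anchored at position 0; if the pattern doesn't fit there, it returns None.
The match spans [0:6] → '000yrz'.
Captured: group 1 = '0'.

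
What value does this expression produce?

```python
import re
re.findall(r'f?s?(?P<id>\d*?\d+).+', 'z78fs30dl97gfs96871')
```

['78']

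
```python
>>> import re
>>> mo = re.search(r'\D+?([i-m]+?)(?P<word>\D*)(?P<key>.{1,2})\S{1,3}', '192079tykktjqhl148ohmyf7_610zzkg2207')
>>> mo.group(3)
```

This matches one or more of a non-digit (lazy); then one or more of a character in [i-m] (lazy) (captured); then zero or more of a non-digit (captured as 'word'); then 1 to 2 of any character (captured as 'key'); then 1 to 3 of a non-whitespace character.
`search` walks the string left to right and returns the first match it finds.
The match spans [6:20] → 'tykktjqhl148oh'.
Captured: group 1 = 'k', group 2 = 'ktjqhl', group 3 = '14'.

'14'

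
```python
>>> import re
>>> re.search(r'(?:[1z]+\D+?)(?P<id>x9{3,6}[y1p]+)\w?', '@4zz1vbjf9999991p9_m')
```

This matches one or more of one of [1z], then one or more of a non-digit (lazy) (non-capturing group); then the literal 'x', then 3 to 6 of a literal '9', then one or more of one of [y1p] (captured as 'id'); then optionally a word character.
`re.search` scans for the first position where the pattern succeeds.
Here the pattern never matches, so the call returns None.

None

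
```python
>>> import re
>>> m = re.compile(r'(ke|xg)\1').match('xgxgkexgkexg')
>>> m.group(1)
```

'xg'

`\1` has to match the exact text group 1 already captured.
`re.match` only tries the pattern at the start of the string.
The match spans [0:4] → 'xgxg'.
Captured: group 1 = 'xg'.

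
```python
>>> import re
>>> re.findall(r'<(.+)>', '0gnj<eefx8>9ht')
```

['eefx8']

Walking the string: at [4:11] match '<eefx8>', group 1 = 'eefx8'.
Because there's exactly one group, `findall` drops the full match and keeps group 1 from the one hit.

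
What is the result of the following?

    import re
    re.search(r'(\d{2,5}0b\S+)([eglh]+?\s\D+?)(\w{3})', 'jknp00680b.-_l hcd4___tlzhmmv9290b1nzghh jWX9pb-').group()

'00680b.-_l hcd4'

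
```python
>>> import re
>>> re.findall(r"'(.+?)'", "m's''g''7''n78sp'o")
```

['s', 'g', '7', 'n78sp']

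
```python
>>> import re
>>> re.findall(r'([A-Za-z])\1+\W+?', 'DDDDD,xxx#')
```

['D', 'x']

After group 1 captures some text, `\1` only succeeds where that same text appears again.
Scanning left to right: at [0:6] match 'DDDDD,', group 1 = 'D'; at [6:10] match 'xxx#', group 1 = 'x'.
With a single group, `findall` returns only what that group captured — 2 items.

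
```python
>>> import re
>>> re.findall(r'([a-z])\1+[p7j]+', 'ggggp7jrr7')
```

After group 1 captures some text, `\1` only succeeds where that same text appears again.
Because there's exactly one group, `findall` drops the full match and keeps group 1 from each hit.

['g', 'r']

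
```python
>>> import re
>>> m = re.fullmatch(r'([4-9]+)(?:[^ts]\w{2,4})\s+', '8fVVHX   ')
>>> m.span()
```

(0, 9)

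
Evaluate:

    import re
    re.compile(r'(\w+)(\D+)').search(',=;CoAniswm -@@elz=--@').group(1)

The pattern matches one or more of a word character (captured); then one or more of a non-digit (captured).
Unlike `match`, `search` isn't anchored — it looks for the pattern anywhere in the string.
The match spans [3:22] → 'CoAniswm -@@elz=--@'.
Captured: group 1 = 'CoAniswm', group 2 = ' -@@elz=--@'.

'CoAniswm'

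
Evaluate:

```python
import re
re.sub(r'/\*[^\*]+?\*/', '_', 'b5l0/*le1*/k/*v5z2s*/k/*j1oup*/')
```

'b5l0_k_k_'

Matches: at [4:11] → '/*le1*/'; at [12:21] → '/*v5z2s*/'; at [22:31] → '/*j1oup*/'.
Each match is replaced by '_'.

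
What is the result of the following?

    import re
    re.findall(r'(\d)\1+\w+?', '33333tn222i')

['3', '2']

A backreference is literal: `\1` must see the identical characters the first group matched.
Scanning left to right: at [0:6] match '33333t', group 1 = '3'; at [7:11] match '222i', group 1 = '2'.
Because there's exactly one group, `findall` drops the full match and keeps group 1 from each hit.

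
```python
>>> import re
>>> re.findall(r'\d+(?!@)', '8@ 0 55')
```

['0', '55']

`(?!…)`/`(?<!…)` only lets a position through if the neighbouring text does NOT match; no characters are consumed.
Scanning left to right: at [3:4] → '0'; at [5:7] → '55'.
No capturing groups, so `findall` returns the 2 full match strings.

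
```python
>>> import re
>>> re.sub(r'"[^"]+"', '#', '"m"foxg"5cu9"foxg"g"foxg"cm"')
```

Matches: at [0:3] → '"m"'; at [7:13] → '"5cu9"'; at [17:20] → '"g"'; at [24:28] → '"cm"'.
`sub` substitutes '#' at each match site.

'#foxg#foxg#foxg#'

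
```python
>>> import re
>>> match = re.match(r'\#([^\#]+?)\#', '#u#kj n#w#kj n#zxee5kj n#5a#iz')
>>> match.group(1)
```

`match` is anchored at position 0; if the pattern doesn't fit there, it returns None.
The match spans [0:3] → '#u#'.
Captured: group 1 = 'u'.

'u'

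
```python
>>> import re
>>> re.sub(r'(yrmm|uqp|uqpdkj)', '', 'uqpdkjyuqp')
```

'dkjy'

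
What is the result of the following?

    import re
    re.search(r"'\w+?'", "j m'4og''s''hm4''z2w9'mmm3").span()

(3, 8)

The match spans [3:8] → "'4og'".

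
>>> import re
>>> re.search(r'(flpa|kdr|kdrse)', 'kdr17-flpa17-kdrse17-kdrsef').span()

`re.search` tries every starting position until one works.
The match spans [0:3] → 'kdr'.
Captured: group 1 = 'kdr'.

(0, 3)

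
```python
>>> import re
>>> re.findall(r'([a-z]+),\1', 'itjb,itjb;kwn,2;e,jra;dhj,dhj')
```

['itjb', 'dhj']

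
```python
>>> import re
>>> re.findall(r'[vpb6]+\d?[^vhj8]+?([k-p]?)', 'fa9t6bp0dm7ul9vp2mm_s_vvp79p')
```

Lazy quantifiers expand one character at a time until the remainder of the pattern can match.
Because there's exactly one group, `findall` drops the full match and keeps group 1 from each hit.

['m', 'm', 'p']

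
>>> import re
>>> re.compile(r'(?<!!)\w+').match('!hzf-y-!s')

None

`match` is anchored at position 0; if the pattern doesn't fit there, it returns None.
Here the pattern fails at index 0, so the call returns None.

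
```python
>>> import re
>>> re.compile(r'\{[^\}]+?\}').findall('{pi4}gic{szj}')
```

Since nothing is captured, `findall` lists the 2 matched substrings directly.

['{pi4}', '{szj}']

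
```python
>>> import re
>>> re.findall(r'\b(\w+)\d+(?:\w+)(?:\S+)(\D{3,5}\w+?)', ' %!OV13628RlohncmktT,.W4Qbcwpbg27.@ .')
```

[('OV1362', 'pbg2')]

The pattern matches a word boundary (`\b`, zero-width); then one or more of a word character (captured); then one or more of a digit; then one or more of a word character (non-capturing group); then one or more of a non-whitespace character (non-capturing group); then 3 to 5 of a non-digit, then one or more of a word character (lazy) (captured).
The `?` after the quantifier makes it lazy — it takes as little as possible before letting the rest of the pattern try.
Walking the string: at [3:32] match 'OV13628RlohncmktT,.W4Qbcwpbg2', groups = ('OV1362', 'pbg2').
`findall` packs the 2 group values into a tuple for every match.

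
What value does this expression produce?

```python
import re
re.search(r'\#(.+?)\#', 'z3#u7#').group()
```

'#u7#'

Unlike `match`, `search` isn't anchored — it looks for the pattern anywhere in the string.
The match spans [2:6] → '#u7#'.
Captured: group 1 = 'u7'.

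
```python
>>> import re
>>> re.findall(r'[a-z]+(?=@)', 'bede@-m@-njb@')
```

['bede', 'm', 'njb']

The `(?=…)`/`(?<=…)` assertion just peeks at neighbouring text; it doesn't advance the match position.
`findall` yields the raw match text (3 of them) because the pattern has no groups.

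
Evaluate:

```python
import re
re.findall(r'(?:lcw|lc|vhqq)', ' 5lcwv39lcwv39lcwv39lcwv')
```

['lcw', 'lcw', 'lcw', 'lcw']

Alternation tries branches left to right and keeps the first one that lets the overall match succeed at that position.
Since nothing is captured, `findall` lists the 4 matched substrings directly.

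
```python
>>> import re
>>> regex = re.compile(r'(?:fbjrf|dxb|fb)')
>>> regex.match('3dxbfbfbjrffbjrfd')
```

With `match`, the pattern is implicitly anchored at the beginning.
Here the string doesn't start with a match, so the call returns None.

None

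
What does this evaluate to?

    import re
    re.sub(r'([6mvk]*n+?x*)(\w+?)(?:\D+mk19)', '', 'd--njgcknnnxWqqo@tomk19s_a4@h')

This matches zero or more of one of [6mvk], then one or more of the literal 'n' (lazy), then zero or more of a literal 'x' (captured); then one or more of a word character (lazy) (captured); then one or more of a non-digit, then the literal 'mk', then the literal '19' (non-capturing group).
Matches: at [3:23] → 'njgcknnnxWqqo@tomk19'.
`sub` substitutes '' at each match site.

'd--s_a4@h'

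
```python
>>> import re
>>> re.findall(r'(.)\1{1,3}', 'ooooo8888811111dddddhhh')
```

['o', '8', '1', 'd', 'h']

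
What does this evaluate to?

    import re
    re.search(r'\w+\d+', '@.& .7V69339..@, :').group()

'7V69339'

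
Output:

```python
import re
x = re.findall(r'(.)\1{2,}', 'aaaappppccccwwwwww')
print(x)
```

After group 1 captures some text, `\1` only succeeds where that same text appears again.
Scanning left to right: at [0:4] match 'aaaa', group 1 = 'a'; at [4:8] match 'pppp', group 1 = 'p'; at [8:12] match 'cccc', group 1 = 'c'; at [12:18] match 'wwwwww', group 1 = 'w'.
With a single group, `findall` returns only what that group captured — 4 items.

['a', 'p', 'c', 'w']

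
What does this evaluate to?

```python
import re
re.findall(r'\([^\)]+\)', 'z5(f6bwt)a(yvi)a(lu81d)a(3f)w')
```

['(f6bwt)', '(yvi)', '(lu81d)', '(3f)']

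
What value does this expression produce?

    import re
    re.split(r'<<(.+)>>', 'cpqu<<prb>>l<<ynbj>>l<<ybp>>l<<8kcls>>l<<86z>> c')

['cpqu', 'prb>>l<<ynbj>>l<<ybp>>l<<8kcls>>l<<86z', ' c']

Matches to split on: at [4:46] → '<<prb>>l<<ynbj>>l<<ybp>>l<<8kcls>>l<<86z>>'.
Because the pattern has a capturing group, `split` also inserts each captured text between the pieces.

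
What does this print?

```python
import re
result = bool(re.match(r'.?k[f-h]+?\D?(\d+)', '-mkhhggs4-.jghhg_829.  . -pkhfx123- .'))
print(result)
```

The pattern matches optionally any character; then the literal 'k', then one or more of a character in [f-h] (lazy), then optionally a non-digit; then one or more of a digit (captured).
With `match`, the pattern is implicitly anchored at the beginning.
Here the string doesn't start with a match, so the call returns None, and `bool(None)` is False.

False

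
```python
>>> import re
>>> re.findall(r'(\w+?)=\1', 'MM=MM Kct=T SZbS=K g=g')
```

['MM', 'g']

`\1` has to match the exact text group 1 already captured.
Scanning left to right: at [0:5] match 'MM=MM', group 1 = 'MM'; at [19:22] match 'g=g', group 1 = 'g'.
With a single group, `findall` returns only what that group captured — 2 items.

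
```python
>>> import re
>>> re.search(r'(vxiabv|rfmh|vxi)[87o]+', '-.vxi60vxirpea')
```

Here no position works, so the call returns None.

None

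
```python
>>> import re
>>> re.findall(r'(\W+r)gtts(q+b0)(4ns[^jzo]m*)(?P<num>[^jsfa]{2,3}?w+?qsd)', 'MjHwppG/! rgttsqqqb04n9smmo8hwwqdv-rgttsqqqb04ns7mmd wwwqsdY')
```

[('-r', 'qqqb0', '4ns7mm', 'd wwwqsd')]

This matches one or more of a non-word character, then the literal 'r' (captured); then the literal 'g', then the literal 'tts'; then one or more of a literal 'q', then the literal 'b0' (captured); then the literal '4ns', then any character except [jzo], then zero or more of a literal 'm' (captured); then 2 to 3 of any character except [jsfa] (lazy), then one or more of a literal 'w' (lazy), then the literal 'qsd' (captured as 'num').
Walking the string: at [34:59] match '-rgttsqqqb04ns7mmd wwwqsd', groups = ('-r', 'qqqb0', '4ns7mm', 'd wwwqsd').
Multiple groups make `findall` return tuples — one 4-tuple for the one match.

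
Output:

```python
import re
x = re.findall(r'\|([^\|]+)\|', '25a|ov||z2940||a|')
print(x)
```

['ov', 'z2940', 'a']

Walking the string: at [3:7] match '|ov|', group 1 = 'ov'; at [7:14] match '|z2940|', group 1 = 'z2940'; at [14:17] match '|a|', group 1 = 'a'.
Because there's exactly one group, `findall` drops the full match and keeps group 1 from each hit.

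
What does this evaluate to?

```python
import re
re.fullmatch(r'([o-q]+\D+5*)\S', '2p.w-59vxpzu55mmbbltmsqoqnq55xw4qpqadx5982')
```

`re.fullmatch` requires the pattern to consume the entire string.
Here the pattern can't cover the whole string, so the call returns None.

None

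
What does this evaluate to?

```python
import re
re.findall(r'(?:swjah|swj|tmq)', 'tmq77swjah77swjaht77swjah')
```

The regex engine tests alternatives in the order written; an earlier branch that matches wins even if a later one would match more.
With no groups in the pattern, `findall` gives back each whole match — 4 here.

['tmq', 'swjah', 'swjah', 'swjah']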